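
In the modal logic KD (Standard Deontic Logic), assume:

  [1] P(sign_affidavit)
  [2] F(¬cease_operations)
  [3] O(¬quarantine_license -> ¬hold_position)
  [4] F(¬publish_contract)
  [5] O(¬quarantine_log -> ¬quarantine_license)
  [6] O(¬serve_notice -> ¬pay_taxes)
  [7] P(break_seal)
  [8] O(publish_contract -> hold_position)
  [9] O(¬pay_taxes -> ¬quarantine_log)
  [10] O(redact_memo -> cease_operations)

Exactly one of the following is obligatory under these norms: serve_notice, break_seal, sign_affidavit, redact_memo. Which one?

serve_notice

F(¬publish_contract) at premise 4 means O(publish_contract).
From O(publish_contract) and premise 8, O(publish_contract -> hold_position), we obtain O(hold_position).
The contrapositive of premise 3 (O(¬quarantine_license -> ¬hold_position)) is O(hold_position -> quarantine_license), and O(hold_position) is already established, so O(quarantine_license).
Premise 5, O(¬quarantine_log -> ¬quarantine_license), contraposes to O(quarantine_license -> quarantine_log); with O(quarantine_license) we get O(quarantine_log).
Premise 9, O(¬pay_taxes -> ¬quarantine_log), contraposes to O(quarantine_log -> pay_taxes); with O(quarantine_log) we get O(pay_taxes).
The contrapositive of premise 6 (O(¬serve_notice -> ¬pay_taxes)) is O(pay_taxes -> serve_notice), and O(pay_taxes) is already established, so O(serve_notice).
So O(serve_notice) holds — serve_notice is obligatory. None of the other listed options is made obligatory by any chain of premises.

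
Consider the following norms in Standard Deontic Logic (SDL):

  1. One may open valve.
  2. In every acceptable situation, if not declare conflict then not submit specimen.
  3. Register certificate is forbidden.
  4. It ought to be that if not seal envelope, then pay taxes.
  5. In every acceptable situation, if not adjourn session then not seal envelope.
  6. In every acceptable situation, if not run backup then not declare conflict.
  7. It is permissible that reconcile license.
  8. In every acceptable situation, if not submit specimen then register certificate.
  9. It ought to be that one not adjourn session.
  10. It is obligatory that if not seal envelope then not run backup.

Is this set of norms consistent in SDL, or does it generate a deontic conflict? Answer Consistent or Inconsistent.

F(register_certificate) at premise 3 means O(¬register_certificate).
Premise 8 is O(¬submit_specimen → register_certificate); contrapositively O(¬register_certificate → submit_specimen). Since O(¬register_certificate) holds, K gives O(submit_specimen).
The contrapositive of premise 2 (O(¬declare_conflict → ¬submit_specimen)) is O(submit_specimen → declare_conflict), and O(submit_specimen) is already established, so O(declare_conflict).
Premise 6 is O(¬run_backup → ¬declare_conflict); contrapositively O(declare_conflict → run_backup). Since O(declare_conflict) holds, K gives O(run_backup).
Premise 10 is O(¬seal_envelope → ¬run_backup); contrapositively O(run_backup → seal_envelope). Since O(run_backup) holds, K gives O(seal_envelope).
Premise 5, O(¬adjourn_session → ¬seal_envelope), contraposes to O(seal_envelope → adjourn_session); with O(seal_envelope) we get O(adjourn_session).
But premise 9 directly asserts O(¬adjourn_session).
We now have both O(adjourn_session) and O(¬adjourn_session) — adjourn_session is simultaneously obligatory and forbidden, violating the D-axiom.

Inconsistent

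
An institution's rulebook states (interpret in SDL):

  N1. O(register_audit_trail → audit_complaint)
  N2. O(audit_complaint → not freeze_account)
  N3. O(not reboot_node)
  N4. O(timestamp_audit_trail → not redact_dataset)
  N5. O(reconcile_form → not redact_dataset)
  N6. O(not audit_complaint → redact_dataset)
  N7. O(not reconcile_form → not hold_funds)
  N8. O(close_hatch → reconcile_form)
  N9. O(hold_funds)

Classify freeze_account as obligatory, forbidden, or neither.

Forbidden

Premise 9 states O(hold_funds) outright.
Premise 7 is O(not reconcile_form → not hold_funds); contrapositively O(hold_funds → reconcile_form). Since O(hold_funds) holds, K gives O(reconcile_form).
Applying K to premise 5 (O(reconcile_form → not redact_dataset)) and O(reconcile_form) yields O(not redact_dataset).
Premise 6 is O(not audit_complaint → redact_dataset); contrapositively O(not redact_dataset → audit_complaint). Since O(not redact_dataset) holds, K gives O(audit_complaint).
Applying K to premise 2 (O(audit_complaint → not freeze_account)) and O(audit_complaint) yields O(not freeze_account).
Premises 1, 3, 4, 8 do not contribute to this derivation.
Thus O(not freeze_account), which is F(freeze_account): freeze_account is forbidden.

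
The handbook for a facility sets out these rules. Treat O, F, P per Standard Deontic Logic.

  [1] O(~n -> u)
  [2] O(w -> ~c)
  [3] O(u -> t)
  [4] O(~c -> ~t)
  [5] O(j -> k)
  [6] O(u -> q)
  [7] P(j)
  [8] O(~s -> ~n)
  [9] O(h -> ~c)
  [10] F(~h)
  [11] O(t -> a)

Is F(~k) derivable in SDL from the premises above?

No

Premise 5 is O(j -> k), but O(j) is not derivable from the premises (the permission P(j) asserts only ~O(~j), not O(j)), so it does not yield O(k).
No other premise forces O(k). An ideal world satisfying every premise can still have ~k true, so F(~k) is not derivable.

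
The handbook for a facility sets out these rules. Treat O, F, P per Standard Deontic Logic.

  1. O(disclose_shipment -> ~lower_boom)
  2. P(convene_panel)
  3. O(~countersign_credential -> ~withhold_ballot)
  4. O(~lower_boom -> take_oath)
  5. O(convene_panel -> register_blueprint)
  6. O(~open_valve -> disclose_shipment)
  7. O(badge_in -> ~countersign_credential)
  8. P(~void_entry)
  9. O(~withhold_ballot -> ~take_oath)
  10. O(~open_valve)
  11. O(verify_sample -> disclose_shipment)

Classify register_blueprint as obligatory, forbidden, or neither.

Neither

Premise 5 is O(convene_panel -> register_blueprint), but O(convene_panel) is not derivable from the premises (the permission P(convene_panel) asserts only ~O(~convene_panel), not O(convene_panel)), so it does not yield O(register_blueprint).
No premise or chain of K-axiom applications forces O(register_blueprint), and none forces O(~register_blueprint). So register_blueprint is neither obligatory nor forbidden under these norms.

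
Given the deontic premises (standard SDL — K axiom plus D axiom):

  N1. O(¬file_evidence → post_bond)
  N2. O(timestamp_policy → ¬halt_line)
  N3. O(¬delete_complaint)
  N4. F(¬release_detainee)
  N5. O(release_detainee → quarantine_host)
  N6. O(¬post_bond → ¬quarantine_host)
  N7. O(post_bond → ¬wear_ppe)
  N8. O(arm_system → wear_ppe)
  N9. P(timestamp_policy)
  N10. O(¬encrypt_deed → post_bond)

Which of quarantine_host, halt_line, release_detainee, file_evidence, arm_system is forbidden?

Premise 4, F(¬release_detainee), is equivalent to O(release_detainee).
From O(release_detainee) and premise 5, O(release_detainee → quarantine_host), we obtain O(quarantine_host).
Premise 6, O(¬post_bond → ¬quarantine_host), contraposes to O(quarantine_host → post_bond); with O(quarantine_host) we get O(post_bond).
With premise 7, O(post_bond → ¬wear_ppe), the K-axiom yields O(¬wear_ppe).
Premise 8, O(arm_system → wear_ppe), contraposes to O(¬wear_ppe → ¬arm_system); with O(¬wear_ppe) we get O(¬arm_system).
So O(¬arm_system) holds, i.e. arm_system is forbidden. None of the other listed options is forbidden under the premises.

arm_system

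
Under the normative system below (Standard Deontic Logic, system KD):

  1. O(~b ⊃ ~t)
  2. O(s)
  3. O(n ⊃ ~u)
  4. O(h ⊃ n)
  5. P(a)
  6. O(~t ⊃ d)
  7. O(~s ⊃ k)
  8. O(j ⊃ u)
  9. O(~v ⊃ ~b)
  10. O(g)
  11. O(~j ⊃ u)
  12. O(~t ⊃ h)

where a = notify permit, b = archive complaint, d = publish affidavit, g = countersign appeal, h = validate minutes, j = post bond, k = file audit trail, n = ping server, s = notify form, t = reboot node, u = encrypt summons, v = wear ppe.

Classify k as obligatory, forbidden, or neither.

Premise 7 is O(~s ⊃ k), but O(~s) is not derivable from the premises, so it does not yield O(k).
No premise or chain of K-axiom applications forces O(k), and none forces O(~k). So k is neither obligatory nor forbidden under these norms.

Neither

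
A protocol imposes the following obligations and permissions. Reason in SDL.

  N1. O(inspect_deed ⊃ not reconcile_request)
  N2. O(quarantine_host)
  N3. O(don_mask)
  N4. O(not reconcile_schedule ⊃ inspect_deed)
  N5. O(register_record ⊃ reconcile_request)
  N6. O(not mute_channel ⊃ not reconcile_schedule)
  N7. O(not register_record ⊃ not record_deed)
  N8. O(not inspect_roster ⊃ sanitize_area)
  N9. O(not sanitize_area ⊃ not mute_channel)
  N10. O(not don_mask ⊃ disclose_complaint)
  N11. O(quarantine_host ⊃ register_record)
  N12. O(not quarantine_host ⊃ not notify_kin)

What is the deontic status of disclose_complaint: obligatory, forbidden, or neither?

Premise 10 is O(not don_mask ⊃ disclose_complaint), but O(not don_mask) is not derivable from the premises, so it does not yield O(disclose_complaint).
No premise or chain of K-axiom applications forces O(disclose_complaint), and none forces O(not disclose_complaint). So disclose_complaint is neither obligatory nor forbidden under these norms.

Neither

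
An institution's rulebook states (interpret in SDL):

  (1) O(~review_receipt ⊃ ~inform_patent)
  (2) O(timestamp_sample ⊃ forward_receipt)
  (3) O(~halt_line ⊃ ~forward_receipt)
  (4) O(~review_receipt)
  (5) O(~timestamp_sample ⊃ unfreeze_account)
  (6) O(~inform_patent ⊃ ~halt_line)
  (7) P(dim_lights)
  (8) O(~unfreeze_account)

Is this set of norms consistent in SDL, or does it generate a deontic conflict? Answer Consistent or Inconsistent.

Inconsistent

Premise 8 states O(~unfreeze_account) outright.
Premise 5 is O(~timestamp_sample ⊃ unfreeze_account); contrapositively O(~unfreeze_account ⊃ timestamp_sample). Since O(~unfreeze_account) holds, K gives O(timestamp_sample).
From O(timestamp_sample) and premise 2, O(timestamp_sample ⊃ forward_receipt), we obtain O(forward_receipt).
The contrapositive of premise 3 (O(~halt_line ⊃ ~forward_receipt)) is O(forward_receipt ⊃ halt_line), and O(forward_receipt) is already established, so O(halt_line).
Premise 6, O(~inform_patent ⊃ ~halt_line), contraposes to O(halt_line ⊃ inform_patent); with O(halt_line) we get O(inform_patent).
Premise 1 is O(~review_receipt ⊃ ~inform_patent); contrapositively O(inform_patent ⊃ review_receipt). Since O(inform_patent) holds, K gives O(review_receipt).
Yet premise 4 states O(~review_receipt).
We now have both O(review_receipt) and O(~review_receipt) — review_receipt is simultaneously obligatory and forbidden, violating the D-axiom.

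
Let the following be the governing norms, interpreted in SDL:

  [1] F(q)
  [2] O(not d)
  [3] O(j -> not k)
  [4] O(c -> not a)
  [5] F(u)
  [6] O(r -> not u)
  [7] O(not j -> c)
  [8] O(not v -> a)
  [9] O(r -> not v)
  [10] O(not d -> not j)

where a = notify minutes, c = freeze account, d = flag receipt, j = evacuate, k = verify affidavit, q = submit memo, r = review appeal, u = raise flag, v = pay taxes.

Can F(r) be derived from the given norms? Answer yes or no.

Yes

Premise 2 states O(not d) outright.
With premise 10, O(not d -> not j), the K-axiom yields O(not j).
Premise 7 is O(not j -> c); since O(not j), deontic closure gives O(c).
With premise 4, O(c -> not a), the K-axiom yields O(not a).
Premise 8 is O(not v -> a); contrapositively O(not a -> v). Since O(not a) holds, K gives O(v).
Premise 9 is O(r -> not v); contrapositively O(v -> not r). Since O(v) holds, K gives O(not r).
Premises 1, 3, 5, 6 do not contribute to this derivation.
So O(not r) holds, i.e. F(r). The claim follows.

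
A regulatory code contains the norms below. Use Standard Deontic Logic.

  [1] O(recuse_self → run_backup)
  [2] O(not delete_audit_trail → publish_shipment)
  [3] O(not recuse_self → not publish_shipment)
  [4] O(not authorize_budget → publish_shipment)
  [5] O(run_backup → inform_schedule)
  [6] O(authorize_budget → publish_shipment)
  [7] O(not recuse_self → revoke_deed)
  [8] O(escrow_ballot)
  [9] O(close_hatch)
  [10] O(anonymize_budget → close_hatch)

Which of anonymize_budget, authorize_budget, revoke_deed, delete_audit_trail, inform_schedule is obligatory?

inform_schedule

Premises 4 and 6 are O(not authorize_budget → publish_shipment) and O(authorize_budget → publish_shipment); every ideal world satisfies not authorize_budget or authorize_budget, so in either case publish_shipment holds — hence O(publish_shipment).
Premise 3, O(not recuse_self → not publish_shipment), contraposes to O(publish_shipment → recuse_self); with O(publish_shipment) we get O(recuse_self).
From O(recuse_self) and premise 1, O(recuse_self → run_backup), we obtain O(run_backup).
From O(run_backup) and premise 5, O(run_backup → inform_schedule), we obtain O(inform_schedule).
So O(inform_schedule) holds — inform_schedule is obligatory. None of the other listed options is made obligatory by any chain of premises.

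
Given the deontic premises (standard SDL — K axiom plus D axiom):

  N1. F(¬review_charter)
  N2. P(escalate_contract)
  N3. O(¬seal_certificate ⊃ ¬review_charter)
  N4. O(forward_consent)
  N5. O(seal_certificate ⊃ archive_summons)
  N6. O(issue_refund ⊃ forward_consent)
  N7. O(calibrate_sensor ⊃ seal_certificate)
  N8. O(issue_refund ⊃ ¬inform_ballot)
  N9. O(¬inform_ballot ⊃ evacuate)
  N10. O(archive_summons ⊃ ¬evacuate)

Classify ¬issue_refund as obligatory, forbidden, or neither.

Premise 1, F(¬review_charter), is equivalent to O(review_charter).
Premise 3, O(¬seal_certificate ⊃ ¬review_charter), contraposes to O(review_charter ⊃ seal_certificate); with O(review_charter) we get O(seal_certificate).
Premise 5 is O(seal_certificate ⊃ archive_summons); since O(seal_certificate), deontic closure gives O(archive_summons).
With premise 10, O(archive_summons ⊃ ¬evacuate), the K-axiom yields O(¬evacuate).
Premise 9, O(¬inform_ballot ⊃ evacuate), contraposes to O(¬evacuate ⊃ inform_ballot); with O(¬evacuate) we get O(inform_ballot).
Premise 8 is O(issue_refund ⊃ ¬inform_ballot); contrapositively O(inform_ballot ⊃ ¬issue_refund). Since O(inform_ballot) holds, K gives O(¬issue_refund).
Premises 2, 4, 6, 7 do not contribute to this derivation.
Hence ¬issue_refund is obligatory.

Obligatory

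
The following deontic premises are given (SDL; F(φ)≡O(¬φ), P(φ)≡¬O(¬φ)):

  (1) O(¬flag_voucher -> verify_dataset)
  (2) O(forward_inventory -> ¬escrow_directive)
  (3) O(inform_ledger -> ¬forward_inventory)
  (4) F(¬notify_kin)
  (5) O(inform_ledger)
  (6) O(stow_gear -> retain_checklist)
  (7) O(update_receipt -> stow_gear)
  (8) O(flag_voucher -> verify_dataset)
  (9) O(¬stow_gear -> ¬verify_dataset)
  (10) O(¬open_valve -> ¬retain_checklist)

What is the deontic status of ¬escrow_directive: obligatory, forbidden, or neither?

Premise 2 is O(forward_inventory -> ¬escrow_directive), but O(forward_inventory) is not derivable from the premises, so it does not yield O(¬escrow_directive).
No premise or chain of K-axiom applications forces O(¬escrow_directive), and none forces O(escrow_directive). So ¬escrow_directive is neither obligatory nor forbidden under these norms.

Neither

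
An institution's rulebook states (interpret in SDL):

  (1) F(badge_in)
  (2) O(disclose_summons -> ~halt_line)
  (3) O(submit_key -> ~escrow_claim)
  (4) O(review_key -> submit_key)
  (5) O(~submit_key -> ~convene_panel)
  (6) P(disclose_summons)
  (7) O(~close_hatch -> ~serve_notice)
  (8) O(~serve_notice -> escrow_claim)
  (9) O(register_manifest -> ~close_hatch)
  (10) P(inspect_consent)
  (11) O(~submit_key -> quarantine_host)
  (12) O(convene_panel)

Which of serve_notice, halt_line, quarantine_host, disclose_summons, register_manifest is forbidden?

From premise 12 we have O(convene_panel).
Premise 5, O(~submit_key -> ~convene_panel), contraposes to O(convene_panel -> submit_key); with O(convene_panel) we get O(submit_key).
From O(submit_key) and premise 3, O(submit_key -> ~escrow_claim), we obtain O(~escrow_claim).
Premise 8, O(~serve_notice -> escrow_claim), contraposes to O(~escrow_claim -> serve_notice); with O(~escrow_claim) we get O(serve_notice).
Premise 7 is O(~close_hatch -> ~serve_notice); contrapositively O(serve_notice -> close_hatch). Since O(serve_notice) holds, K gives O(close_hatch).
Premise 9, O(register_manifest -> ~close_hatch), contraposes to O(close_hatch -> ~register_manifest); with O(close_hatch) we get O(~register_manifest).
So O(~register_manifest) holds, i.e. register_manifest is forbidden. None of the other listed options is forbidden under the premises.

register_manifest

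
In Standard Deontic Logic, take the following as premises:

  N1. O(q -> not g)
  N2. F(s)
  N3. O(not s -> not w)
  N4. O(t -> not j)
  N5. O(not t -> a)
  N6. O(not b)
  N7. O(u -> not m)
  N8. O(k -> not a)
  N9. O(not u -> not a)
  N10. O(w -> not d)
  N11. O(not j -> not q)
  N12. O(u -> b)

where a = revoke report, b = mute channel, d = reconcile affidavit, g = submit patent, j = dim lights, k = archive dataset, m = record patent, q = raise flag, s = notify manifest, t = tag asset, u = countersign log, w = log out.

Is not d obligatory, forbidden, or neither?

Neither

Premise 10 is O(w -> not d), but O(w) is not derivable from the premises, so it does not yield O(not d).
No premise or chain of K-axiom applications forces O(not d), and none forces O(d). So not d is neither obligatory nor forbidden under these norms.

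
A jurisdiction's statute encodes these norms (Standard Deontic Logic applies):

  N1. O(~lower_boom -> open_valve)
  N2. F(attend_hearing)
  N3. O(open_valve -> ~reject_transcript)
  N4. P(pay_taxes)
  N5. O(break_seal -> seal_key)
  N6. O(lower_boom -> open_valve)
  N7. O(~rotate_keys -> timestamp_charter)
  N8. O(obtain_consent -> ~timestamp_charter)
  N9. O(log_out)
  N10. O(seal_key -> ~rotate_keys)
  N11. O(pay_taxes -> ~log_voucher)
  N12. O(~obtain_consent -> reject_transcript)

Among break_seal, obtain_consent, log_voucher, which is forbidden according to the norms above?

break_seal

By case analysis on ~lower_boom: premise 1 gives O(~lower_boom -> open_valve) and premise 6 gives O(lower_boom -> open_valve), so O(open_valve) either way.
From O(open_valve) and premise 3, O(open_valve -> ~reject_transcript), we obtain O(~reject_transcript).
Premise 12, O(~obtain_consent -> reject_transcript), contraposes to O(~reject_transcript -> obtain_consent); with O(~reject_transcript) we get O(obtain_consent).
Premise 8 is O(obtain_consent -> ~timestamp_charter); since O(obtain_consent), deontic closure gives O(~timestamp_charter).
The contrapositive of premise 7 (O(~rotate_keys -> timestamp_charter)) is O(~timestamp_charter -> rotate_keys), and O(~timestamp_charter) is already established, so O(rotate_keys).
Premise 10 is O(seal_key -> ~rotate_keys); contrapositively O(rotate_keys -> ~seal_key). Since O(rotate_keys) holds, K gives O(~seal_key).
Premise 5, O(break_seal -> seal_key), contraposes to O(~seal_key -> ~break_seal); with O(~seal_key) we get O(~break_seal).
So O(~break_seal) holds, i.e. break_seal is forbidden. None of the other listed options is forbidden under the premises.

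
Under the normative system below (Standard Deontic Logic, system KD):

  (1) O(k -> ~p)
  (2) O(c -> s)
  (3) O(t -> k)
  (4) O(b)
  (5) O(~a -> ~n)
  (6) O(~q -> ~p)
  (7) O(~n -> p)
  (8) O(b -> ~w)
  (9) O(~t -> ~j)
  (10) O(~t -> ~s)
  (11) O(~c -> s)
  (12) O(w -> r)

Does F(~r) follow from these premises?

No

Premise 12 is O(w -> r), but O(w) is not derivable from the premises, so it does not yield O(r).
No other premise forces O(r). An ideal world satisfying every premise can still have ~r true, so F(~r) is not derivable.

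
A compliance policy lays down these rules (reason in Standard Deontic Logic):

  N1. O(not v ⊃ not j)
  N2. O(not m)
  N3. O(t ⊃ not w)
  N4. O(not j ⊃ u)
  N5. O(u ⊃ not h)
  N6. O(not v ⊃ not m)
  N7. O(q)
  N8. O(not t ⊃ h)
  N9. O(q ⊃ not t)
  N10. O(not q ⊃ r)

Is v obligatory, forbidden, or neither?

Premise 7 states O(q) outright.
Premise 9 is O(q ⊃ not t); since O(q), deontic closure gives O(not t).
Premise 8 is O(not t ⊃ h); since O(not t), deontic closure gives O(h).
Premise 5, O(u ⊃ not h), contraposes to O(h ⊃ not u); with O(h) we get O(not u).
Premise 4, O(not j ⊃ u), contraposes to O(not u ⊃ j); with O(not u) we get O(j).
Premise 1 is O(not v ⊃ not j); contrapositively O(j ⊃ v). Since O(j) holds, K gives O(v).
Premises 2, 3, 6, 10 do not contribute to this derivation.
Hence v is obligatory.

Obligatory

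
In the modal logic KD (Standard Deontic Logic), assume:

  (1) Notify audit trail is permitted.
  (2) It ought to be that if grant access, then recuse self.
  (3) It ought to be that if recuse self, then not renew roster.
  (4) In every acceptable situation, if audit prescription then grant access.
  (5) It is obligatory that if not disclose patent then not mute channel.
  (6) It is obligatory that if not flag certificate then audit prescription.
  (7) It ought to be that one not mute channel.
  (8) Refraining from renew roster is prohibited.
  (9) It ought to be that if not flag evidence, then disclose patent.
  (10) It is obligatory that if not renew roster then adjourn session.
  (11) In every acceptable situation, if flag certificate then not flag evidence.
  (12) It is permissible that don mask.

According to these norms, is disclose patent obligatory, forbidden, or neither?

Obligatory

Premise 8, F(¬renew_roster), is equivalent to O(renew_roster).
Premise 3, O(recuse_self → ¬renew_roster), contraposes to O(renew_roster → ¬recuse_self); with O(renew_roster) we get O(¬recuse_self).
Premise 2, O(grant_access → recuse_self), contraposes to O(¬recuse_self → ¬grant_access); with O(¬recuse_self) we get O(¬grant_access).
Premise 4, O(audit_prescription → grant_access), contraposes to O(¬grant_access → ¬audit_prescription); with O(¬grant_access) we get O(¬audit_prescription).
Premise 6 is O(¬flag_certificate → audit_prescription); contrapositively O(¬audit_prescription → flag_certificate). Since O(¬audit_prescription) holds, K gives O(flag_certificate).
Applying K to premise 11 (O(flag_certificate → ¬flag_evidence)) and O(flag_certificate) yields O(¬flag_evidence).
Premise 9 is O(¬flag_evidence → disclose_patent); since O(¬flag_evidence), deontic closure gives O(disclose_patent).
Premises 1, 5, 7, 10, 12 do not contribute to this derivation.
Hence disclose_patent is obligatory.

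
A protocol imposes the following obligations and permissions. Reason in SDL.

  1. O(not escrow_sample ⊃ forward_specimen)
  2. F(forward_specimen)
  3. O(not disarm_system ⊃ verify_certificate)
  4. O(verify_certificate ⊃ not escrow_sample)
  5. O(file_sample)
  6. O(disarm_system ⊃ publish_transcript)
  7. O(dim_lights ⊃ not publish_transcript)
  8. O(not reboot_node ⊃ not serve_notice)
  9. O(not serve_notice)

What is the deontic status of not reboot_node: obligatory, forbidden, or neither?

Neither

Premise 8 is O(not reboot_node ⊃ not serve_notice); even if O(not serve_notice) held, inferring O(not reboot_node) would be affirming the consequent — invalid.
No premise or chain of K-axiom applications forces O(not reboot_node), and none forces O(reboot_node). So not reboot_node is neither obligatory nor forbidden under these norms.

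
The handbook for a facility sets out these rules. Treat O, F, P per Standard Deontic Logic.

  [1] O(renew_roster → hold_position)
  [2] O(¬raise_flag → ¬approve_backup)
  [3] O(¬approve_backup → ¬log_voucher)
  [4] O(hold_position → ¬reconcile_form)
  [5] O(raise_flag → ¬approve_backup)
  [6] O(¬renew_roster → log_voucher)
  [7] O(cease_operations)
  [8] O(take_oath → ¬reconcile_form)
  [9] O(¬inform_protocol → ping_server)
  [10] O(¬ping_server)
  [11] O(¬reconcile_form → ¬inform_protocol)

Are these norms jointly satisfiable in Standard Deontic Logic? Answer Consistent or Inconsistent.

Inconsistent

By case analysis on raise_flag: premise 5 gives O(raise_flag → ¬approve_backup) and premise 2 gives O(¬raise_flag → ¬approve_backup), so O(¬approve_backup) either way.
With premise 3, O(¬approve_backup → ¬log_voucher), the K-axiom yields O(¬log_voucher).
Premise 6 is O(¬renew_roster → log_voucher); contrapositively O(¬log_voucher → renew_roster). Since O(¬log_voucher) holds, K gives O(renew_roster).
Applying K to premise 1 (O(renew_roster → hold_position)) and O(renew_roster) yields O(hold_position).
With premise 4, O(hold_position → ¬reconcile_form), the K-axiom yields O(¬reconcile_form).
With premise 11, O(¬reconcile_form → ¬inform_protocol), the K-axiom yields O(¬inform_protocol).
Applying K to premise 9 (O(¬inform_protocol → ping_server)) and O(¬inform_protocol) yields O(ping_server).
But premise 10 directly asserts O(¬ping_server).
We now have both O(ping_server) and O(¬ping_server) — ping_server is simultaneously obligatory and forbidden, violating the D-axiom.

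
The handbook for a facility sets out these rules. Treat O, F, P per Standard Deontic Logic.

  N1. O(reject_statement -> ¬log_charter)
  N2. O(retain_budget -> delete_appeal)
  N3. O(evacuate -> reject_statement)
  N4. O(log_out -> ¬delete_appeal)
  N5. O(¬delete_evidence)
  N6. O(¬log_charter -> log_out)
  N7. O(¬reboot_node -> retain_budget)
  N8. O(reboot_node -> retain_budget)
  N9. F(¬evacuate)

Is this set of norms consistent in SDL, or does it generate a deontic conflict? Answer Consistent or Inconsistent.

Inconsistent

Premises 7 and 8 are O(¬reboot_node -> retain_budget) and O(reboot_node -> retain_budget); every ideal world satisfies ¬reboot_node or reboot_node, so in either case retain_budget holds — hence O(retain_budget).
Applying K to premise 2 (O(retain_budget -> delete_appeal)) and O(retain_budget) yields O(delete_appeal).
The contrapositive of premise 4 (O(log_out -> ¬delete_appeal)) is O(delete_appeal -> ¬log_out), and O(delete_appeal) is already established, so O(¬log_out).
Premise 6, O(¬log_charter -> log_out), contraposes to O(¬log_out -> log_charter); with O(¬log_out) we get O(log_charter).
Premise 1, O(reject_statement -> ¬log_charter), contraposes to O(log_charter -> ¬reject_statement); with O(log_charter) we get O(¬reject_statement).
Premise 3, O(evacuate -> reject_statement), contraposes to O(¬reject_statement -> ¬evacuate); with O(¬reject_statement) we get O(¬evacuate).
However, F(¬evacuate) at premise 9 amounts to O(evacuate).
We now have both O(¬evacuate) and O(evacuate) — evacuate is simultaneously obligatory and forbidden, violating the D-axiom.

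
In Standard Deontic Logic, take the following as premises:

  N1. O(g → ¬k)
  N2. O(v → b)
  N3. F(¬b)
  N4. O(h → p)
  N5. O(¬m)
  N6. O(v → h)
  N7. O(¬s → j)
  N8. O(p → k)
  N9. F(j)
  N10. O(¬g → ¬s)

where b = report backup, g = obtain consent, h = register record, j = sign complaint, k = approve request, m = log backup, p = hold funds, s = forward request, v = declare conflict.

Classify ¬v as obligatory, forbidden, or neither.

Premise 9 is F(j), i.e. O(¬j).
The contrapositive of premise 7 (O(¬s → j)) is O(¬j → s), and O(¬j) is already established, so O(s).
Premise 10, O(¬g → ¬s), contraposes to O(s → g); with O(s) we get O(g).
From O(g) and premise 1, O(g → ¬k), we obtain O(¬k).
Premise 8, O(p → k), contraposes to O(¬k → ¬p); with O(¬k) we get O(¬p).
The contrapositive of premise 4 (O(h → p)) is O(¬p → ¬h), and O(¬p) is already established, so O(¬h).
The contrapositive of premise 6 (O(v → h)) is O(¬h → ¬v), and O(¬h) is already established, so O(¬v).
Premises 2, 3, 5 do not contribute to this derivation.
Hence ¬v is obligatory.

Obligatory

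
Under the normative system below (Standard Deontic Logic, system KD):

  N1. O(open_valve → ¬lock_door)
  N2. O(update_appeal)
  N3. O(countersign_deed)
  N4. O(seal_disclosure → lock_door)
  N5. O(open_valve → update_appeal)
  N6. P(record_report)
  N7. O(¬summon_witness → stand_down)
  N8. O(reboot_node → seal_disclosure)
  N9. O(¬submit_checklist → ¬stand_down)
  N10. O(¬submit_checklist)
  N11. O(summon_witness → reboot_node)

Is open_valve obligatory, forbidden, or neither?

Premise 10 states O(¬submit_checklist) outright.
Applying K to premise 9 (O(¬submit_checklist → ¬stand_down)) and O(¬submit_checklist) yields O(¬stand_down).
Premise 7 is O(¬summon_witness → stand_down); contrapositively O(¬stand_down → summon_witness). Since O(¬stand_down) holds, K gives O(summon_witness).
From O(summon_witness) and premise 11, O(summon_witness → reboot_node), we obtain O(reboot_node).
Premise 8 is O(reboot_node → seal_disclosure); since O(reboot_node), deontic closure gives O(seal_disclosure).
Premise 4 is O(seal_disclosure → lock_door); since O(seal_disclosure), deontic closure gives O(lock_door).
The contrapositive of premise 1 (O(open_valve → ¬lock_door)) is O(lock_door → ¬open_valve), and O(lock_door) is already established, so O(¬open_valve).
Premises 2, 3, 5, 6 do not contribute to this derivation.
Thus O(¬open_valve), which is F(open_valve): open_valve is forbidden.

Forbidden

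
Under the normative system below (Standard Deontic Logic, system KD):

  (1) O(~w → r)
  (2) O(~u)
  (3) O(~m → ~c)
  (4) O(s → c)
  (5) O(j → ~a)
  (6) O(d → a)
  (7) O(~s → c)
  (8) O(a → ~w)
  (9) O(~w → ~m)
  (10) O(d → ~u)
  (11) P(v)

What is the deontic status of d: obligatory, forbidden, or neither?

Forbidden

Premises 4 and 7 cover both cases: O(s → c) and O(~s → c). Since s ∨ ~s is a tautology, O(c) follows.
Premise 3, O(~m → ~c), contraposes to O(c → m); with O(c) we get O(m).
Premise 9, O(~w → ~m), contraposes to O(m → w); with O(m) we get O(w).
The contrapositive of premise 8 (O(a → ~w)) is O(w → ~a), and O(w) is already established, so O(~a).
The contrapositive of premise 6 (O(d → a)) is O(~a → ~d), and O(~a) is already established, so O(~d).
Premises 1, 2, 5, 10, 11 do not contribute to this derivation.
Thus O(~d), which is F(d): d is forbidden.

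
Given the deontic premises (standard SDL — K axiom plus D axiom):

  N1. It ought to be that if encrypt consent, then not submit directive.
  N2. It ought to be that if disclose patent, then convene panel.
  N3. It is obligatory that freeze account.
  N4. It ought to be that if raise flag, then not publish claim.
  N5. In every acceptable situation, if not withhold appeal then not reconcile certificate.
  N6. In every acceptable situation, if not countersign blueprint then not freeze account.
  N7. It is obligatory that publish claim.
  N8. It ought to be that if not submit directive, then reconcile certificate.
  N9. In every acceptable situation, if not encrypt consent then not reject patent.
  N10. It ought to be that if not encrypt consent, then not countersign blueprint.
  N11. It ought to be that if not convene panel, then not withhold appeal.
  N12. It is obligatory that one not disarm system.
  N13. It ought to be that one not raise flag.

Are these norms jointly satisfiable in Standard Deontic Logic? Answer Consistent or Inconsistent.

Consistent

Premise 4 is O(raise_flag → ¬publish_claim), but O(raise_flag) is not derivable from the premises, so it does not yield O(¬publish_claim).
So O(¬publish_claim) is not derivable, and the apparent clash with O(publish_claim) does not arise.
A world satisfying every obligation exists (e.g. convene_panel=true, countersign_blueprint=true, disarm_system=false, disclose_patent=false, encrypt_consent=true, freeze_account=true, publish_claim=true, raise_flag=false, reconcile_certificate=true, reject_patent=false, submit_directive=false, withhold_appeal=true); no atom is both obligatory and forbidden, so the set is consistent.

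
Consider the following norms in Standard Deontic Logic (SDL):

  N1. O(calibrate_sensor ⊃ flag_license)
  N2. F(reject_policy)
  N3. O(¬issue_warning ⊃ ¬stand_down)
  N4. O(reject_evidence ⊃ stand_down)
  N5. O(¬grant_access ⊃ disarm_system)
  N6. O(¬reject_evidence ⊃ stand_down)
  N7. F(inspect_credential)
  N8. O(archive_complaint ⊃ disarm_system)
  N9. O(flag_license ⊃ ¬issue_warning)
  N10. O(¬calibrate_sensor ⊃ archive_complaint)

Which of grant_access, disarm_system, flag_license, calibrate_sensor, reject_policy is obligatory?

disarm_system

Premises 6 and 4 cover both cases: O(¬reject_evidence ⊃ stand_down) and O(reject_evidence ⊃ stand_down). Since ¬reject_evidence ∨ reject_evidence is a tautology, O(stand_down) follows.
The contrapositive of premise 3 (O(¬issue_warning ⊃ ¬stand_down)) is O(stand_down ⊃ issue_warning), and O(stand_down) is already established, so O(issue_warning).
Premise 9, O(flag_license ⊃ ¬issue_warning), contraposes to O(issue_warning ⊃ ¬flag_license); with O(issue_warning) we get O(¬flag_license).
Premise 1, O(calibrate_sensor ⊃ flag_license), contraposes to O(¬flag_license ⊃ ¬calibrate_sensor); with O(¬flag_license) we get O(¬calibrate_sensor).
With premise 10, O(¬calibrate_sensor ⊃ archive_complaint), the K-axiom yields O(archive_complaint).
With premise 8, O(archive_complaint ⊃ disarm_system), the K-axiom yields O(disarm_system).
So O(disarm_system) holds — disarm_system is obligatory. None of the other listed options is made obligatory by any chain of premises.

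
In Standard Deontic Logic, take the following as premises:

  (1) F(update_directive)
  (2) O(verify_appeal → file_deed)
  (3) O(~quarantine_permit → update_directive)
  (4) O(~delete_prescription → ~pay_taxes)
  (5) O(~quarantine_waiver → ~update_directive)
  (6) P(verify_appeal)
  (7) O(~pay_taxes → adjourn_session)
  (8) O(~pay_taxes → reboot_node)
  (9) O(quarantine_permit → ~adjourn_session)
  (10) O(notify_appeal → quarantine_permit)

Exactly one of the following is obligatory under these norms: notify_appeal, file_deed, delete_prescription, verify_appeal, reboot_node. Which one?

F(update_directive) at premise 1 means O(~update_directive).
Premise 3 is O(~quarantine_permit → update_directive); contrapositively O(~update_directive → quarantine_permit). Since O(~update_directive) holds, K gives O(quarantine_permit).
With premise 9, O(quarantine_permit → ~adjourn_session), the K-axiom yields O(~adjourn_session).
The contrapositive of premise 7 (O(~pay_taxes → adjourn_session)) is O(~adjourn_session → pay_taxes), and O(~adjourn_session) is already established, so O(pay_taxes).
The contrapositive of premise 4 (O(~delete_prescription → ~pay_taxes)) is O(pay_taxes → delete_prescription), and O(pay_taxes) is already established, so O(delete_prescription).
So O(delete_prescription) holds — delete_prescription is obligatory. None of the other listed options is made obligatory by any chain of premises.

delete_prescription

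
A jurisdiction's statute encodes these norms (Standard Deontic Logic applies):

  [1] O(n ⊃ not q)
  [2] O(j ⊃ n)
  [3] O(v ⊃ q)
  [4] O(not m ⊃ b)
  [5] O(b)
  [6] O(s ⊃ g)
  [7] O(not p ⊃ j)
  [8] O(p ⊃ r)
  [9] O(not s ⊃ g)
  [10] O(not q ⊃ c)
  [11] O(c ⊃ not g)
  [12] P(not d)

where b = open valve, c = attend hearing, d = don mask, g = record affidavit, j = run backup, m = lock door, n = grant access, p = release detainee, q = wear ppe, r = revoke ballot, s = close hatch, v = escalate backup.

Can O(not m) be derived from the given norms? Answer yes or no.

No

Premise 4 is O(not m ⊃ b); even if O(b) held, inferring O(not m) would be affirming the consequent — invalid.
No other premise forces O(not m). An ideal world satisfying every premise can still have not m false, so O(not m) is not derivable.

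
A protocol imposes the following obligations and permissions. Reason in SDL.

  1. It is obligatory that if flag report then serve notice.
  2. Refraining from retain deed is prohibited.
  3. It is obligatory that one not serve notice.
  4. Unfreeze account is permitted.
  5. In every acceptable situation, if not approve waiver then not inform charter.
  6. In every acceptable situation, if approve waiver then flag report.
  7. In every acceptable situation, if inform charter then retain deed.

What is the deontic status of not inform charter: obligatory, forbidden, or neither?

Obligatory

Premise 3 gives O(¬serve_notice).
The contrapositive of premise 1 (O(flag_report → serve_notice)) is O(¬serve_notice → ¬flag_report), and O(¬serve_notice) is already established, so O(¬flag_report).
Premise 6 is O(approve_waiver → flag_report); contrapositively O(¬flag_report → ¬approve_waiver). Since O(¬flag_report) holds, K gives O(¬approve_waiver).
Applying K to premise 5 (O(¬approve_waiver → ¬inform_charter)) and O(¬approve_waiver) yields O(¬inform_charter).
Premises 2, 4, 7 do not contribute to this derivation.
Hence ¬inform_charter is obligatory.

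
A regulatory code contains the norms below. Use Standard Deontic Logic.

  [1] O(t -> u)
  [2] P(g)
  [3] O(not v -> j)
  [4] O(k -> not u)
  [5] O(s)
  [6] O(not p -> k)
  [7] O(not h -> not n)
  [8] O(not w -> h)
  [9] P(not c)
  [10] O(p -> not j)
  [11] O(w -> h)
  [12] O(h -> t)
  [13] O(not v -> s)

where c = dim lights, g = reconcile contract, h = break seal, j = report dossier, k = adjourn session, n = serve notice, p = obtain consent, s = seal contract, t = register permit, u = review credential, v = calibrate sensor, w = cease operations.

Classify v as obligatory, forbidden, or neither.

Premises 11 and 8 are O(w -> h) and O(not w -> h); every ideal world satisfies w or not w, so in either case h holds — hence O(h).
From O(h) and premise 12, O(h -> t), we obtain O(t).
Applying K to premise 1 (O(t -> u)) and O(t) yields O(u).
Premise 4, O(k -> not u), contraposes to O(u -> not k); with O(u) we get O(not k).
Premise 6 is O(not p -> k); contrapositively O(not k -> p). Since O(not k) holds, K gives O(p).
Premise 10 is O(p -> not j); since O(p), deontic closure gives O(not j).
The contrapositive of premise 3 (O(not v -> j)) is O(not j -> v), and O(not j) is already established, so O(v).
Premises 2, 5, 7, 9, 13 do not contribute to this derivation.
Hence v is obligatory.

Obligatory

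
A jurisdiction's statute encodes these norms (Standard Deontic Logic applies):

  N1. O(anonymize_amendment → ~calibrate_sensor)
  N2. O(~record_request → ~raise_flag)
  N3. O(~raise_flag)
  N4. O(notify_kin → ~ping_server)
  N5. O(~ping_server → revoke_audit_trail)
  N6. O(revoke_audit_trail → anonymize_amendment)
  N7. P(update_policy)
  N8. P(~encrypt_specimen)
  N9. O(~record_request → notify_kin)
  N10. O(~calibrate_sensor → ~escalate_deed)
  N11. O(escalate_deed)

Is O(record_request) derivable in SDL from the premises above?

Yes

Premise 11 gives O(escalate_deed).
Premise 10 is O(~calibrate_sensor → ~escalate_deed); contrapositively O(escalate_deed → calibrate_sensor). Since O(escalate_deed) holds, K gives O(calibrate_sensor).
Premise 1, O(anonymize_amendment → ~calibrate_sensor), contraposes to O(calibrate_sensor → ~anonymize_amendment); with O(calibrate_sensor) we get O(~anonymize_amendment).
Premise 6 is O(revoke_audit_trail → anonymize_amendment); contrapositively O(~anonymize_amendment → ~revoke_audit_trail). Since O(~anonymize_amendment) holds, K gives O(~revoke_audit_trail).
Premise 5, O(~ping_server → revoke_audit_trail), contraposes to O(~revoke_audit_trail → ping_server); with O(~revoke_audit_trail) we get O(ping_server).
The contrapositive of premise 4 (O(notify_kin → ~ping_server)) is O(ping_server → ~notify_kin), and O(ping_server) is already established, so O(~notify_kin).
Premise 9 is O(~record_request → notify_kin); contrapositively O(~notify_kin → record_request). Since O(~notify_kin) holds, K gives O(record_request).
Premises 2, 3, 7, 8 do not contribute to this derivation.
So O(record_request) follows.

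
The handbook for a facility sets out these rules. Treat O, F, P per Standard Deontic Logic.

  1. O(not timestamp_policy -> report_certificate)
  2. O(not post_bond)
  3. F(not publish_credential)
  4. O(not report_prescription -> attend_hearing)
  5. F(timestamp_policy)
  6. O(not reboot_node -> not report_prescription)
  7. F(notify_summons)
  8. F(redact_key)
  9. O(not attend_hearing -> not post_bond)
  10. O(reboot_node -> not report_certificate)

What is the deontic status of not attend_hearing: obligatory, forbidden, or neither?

Forbidden

Premise 5 is F(timestamp_policy), i.e. O(not timestamp_policy).
Premise 1 is O(not timestamp_policy -> report_certificate); since O(not timestamp_policy), deontic closure gives O(report_certificate).
Premise 10, O(reboot_node -> not report_certificate), contraposes to O(report_certificate -> not reboot_node); with O(report_certificate) we get O(not reboot_node).
With premise 6, O(not reboot_node -> not report_prescription), the K-axiom yields O(not report_prescription).
Premise 4 is O(not report_prescription -> attend_hearing); since O(not report_prescription), deontic closure gives O(attend_hearing).
Premises 2, 3, 7, 8, 9 do not contribute to this derivation.
Thus O(attend_hearing), which is F(not attend_hearing): not attend_hearing is forbidden.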